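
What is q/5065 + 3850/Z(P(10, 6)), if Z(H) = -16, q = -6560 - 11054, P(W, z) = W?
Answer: -9891037/40520 ≈ -244.10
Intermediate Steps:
q = -17614
q/5065 + 3850/Z(P(10, 6)) = -17614/5065 + 3850/(-16) = -17614*1/5065 + 3850*(-1/16) = -17614/5065 - 1925/8 = -9891037/40520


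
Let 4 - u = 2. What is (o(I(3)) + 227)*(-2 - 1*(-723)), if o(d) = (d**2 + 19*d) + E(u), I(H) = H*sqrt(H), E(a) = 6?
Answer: 187460 + 41097*sqrt(3) ≈ 2.5864e+5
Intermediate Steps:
u = 2 (u = 4 - 1*2 = 4 - 2 = 2)
I(H) = H**(3/2)
o(d) = 6 + d**2 + 19*d (o(d) = (d**2 + 19*d) + 6 = 6 + d**2 + 19*d)
(o(I(3)) + 227)*(-2 - 1*(-723)) = ((6 + (3**(3/2))**2 + 19*3**(3/2)) + 227)*(-2 - 1*(-723)) = ((6 + (3*sqrt(3))**2 + 19*(3*sqrt(3))) + 227)*(-2 + 723) = ((6 + 27 + 57*sqrt(3)) + 227)*721 = ((33 + 57*sqrt(3)) + 227)*721 = (260 + 57*sqrt(3))*721 = 187460 + 41097*sqrt(3)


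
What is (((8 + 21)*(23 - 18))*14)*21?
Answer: 42630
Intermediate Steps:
(((8 + 21)*(23 - 18))*14)*21 = ((29*5)*14)*21 = (145*14)*21 = 2030*21 = 42630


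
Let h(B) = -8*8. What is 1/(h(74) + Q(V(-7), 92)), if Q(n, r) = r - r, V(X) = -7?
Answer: -1/64 ≈ -0.015625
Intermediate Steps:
Q(n, r) = 0
h(B) = -64
1/(h(74) + Q(V(-7), 92)) = 1/(-64 + 0) = 1/(-64) = -1/64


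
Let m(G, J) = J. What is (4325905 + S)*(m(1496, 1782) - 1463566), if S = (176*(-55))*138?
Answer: -4370829175960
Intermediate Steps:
S = -1335840 (S = -9680*138 = -1335840)
(4325905 + S)*(m(1496, 1782) - 1463566) = (4325905 - 1335840)*(1782 - 1463566) = 2990065*(-1461784) = -4370829175960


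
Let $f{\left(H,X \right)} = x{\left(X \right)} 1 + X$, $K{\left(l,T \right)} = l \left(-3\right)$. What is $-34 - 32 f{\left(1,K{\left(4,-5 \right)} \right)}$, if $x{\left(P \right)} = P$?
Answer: $734$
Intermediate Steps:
$K{\left(l,T \right)} = - 3 l$
$f{\left(H,X \right)} = 2 X$ ($f{\left(H,X \right)} = X 1 + X = X + X = 2 X$)
$-34 - 32 f{\left(1,K{\left(4,-5 \right)} \right)} = -34 - 32 \cdot 2 \left(\left(-3\right) 4\right) = -34 - 32 \cdot 2 \left(-12\right) = -34 - -768 = -34 + 768 = 734$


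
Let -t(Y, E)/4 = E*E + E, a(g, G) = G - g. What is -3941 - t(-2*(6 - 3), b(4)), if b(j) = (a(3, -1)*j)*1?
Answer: -2981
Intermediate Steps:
b(j) = -4*j (b(j) = ((-1 - 1*3)*j)*1 = ((-1 - 3)*j)*1 = -4*j*1 = -4*j)
t(Y, E) = -4*E - 4*E**2 (t(Y, E) = -4*(E*E + E) = -4*(E**2 + E) = -4*(E + E**2) = -4*E - 4*E**2)
-3941 - t(-2*(6 - 3), b(4)) = -3941 - (-4)*(-4*4)*(1 - 4*4) = -3941 - (-4)*(-16)*(1 - 16) = -3941 - (-4)*(-16)*(-15) = -3941 - 1*(-960) = -3941 + 960 = -2981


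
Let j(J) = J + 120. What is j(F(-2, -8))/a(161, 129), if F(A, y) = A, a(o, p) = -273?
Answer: -118/273 ≈ -0.43223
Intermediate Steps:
j(J) = 120 + J
j(F(-2, -8))/a(161, 129) = (120 - 2)/(-273) = 118*(-1/273) = -118/273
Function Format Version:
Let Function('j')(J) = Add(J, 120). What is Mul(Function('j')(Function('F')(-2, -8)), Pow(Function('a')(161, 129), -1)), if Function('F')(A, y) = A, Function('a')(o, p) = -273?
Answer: Rational(-118, 273) ≈ -0.43223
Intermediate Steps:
Function('j')(J) = Add(120, J)
Mul(Function('j')(Function('F')(-2, -8)), Pow(Function('a')(161, 129), -1)) = Mul(Add(120, -2), Pow(-273, -1)) = Mul(118, Rational(-1, 273)) = Rational(-118, 273)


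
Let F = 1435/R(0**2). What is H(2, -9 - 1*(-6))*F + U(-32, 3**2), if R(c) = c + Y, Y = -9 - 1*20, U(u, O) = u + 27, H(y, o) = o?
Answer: 4160/29 ≈ 143.45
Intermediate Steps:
U(u, O) = 27 + u
Y = -29 (Y = -9 - 20 = -29)
R(c) = -29 + c (R(c) = c - 29 = -29 + c)
F = -1435/29 (F = 1435/(-29 + 0**2) = 1435/(-29 + 0) = 1435/(-29) = 1435*(-1/29) = -1435/29 ≈ -49.483)
H(2, -9 - 1*(-6))*F + U(-32, 3**2) = (-9 - 1*(-6))*(-1435/29) + (27 - 32) = (-9 + 6)*(-1435/29) - 5 = -3*(-1435/29) - 5 = 4305/29 - 5 = 4160/29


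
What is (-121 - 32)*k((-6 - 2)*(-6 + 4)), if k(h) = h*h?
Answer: -39168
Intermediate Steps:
k(h) = h**2
(-121 - 32)*k((-6 - 2)*(-6 + 4)) = (-121 - 32)*((-6 - 2)*(-6 + 4))**2 = -153*(-8*(-2))**2 = -153*16**2 = -153*256 = -39168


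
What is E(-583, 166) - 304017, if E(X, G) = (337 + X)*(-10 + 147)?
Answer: -337719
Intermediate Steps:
E(X, G) = 46169 + 137*X (E(X, G) = (337 + X)*137 = 46169 + 137*X)
E(-583, 166) - 304017 = (46169 + 137*(-583)) - 304017 = (46169 - 79871) - 304017 = -33702 - 304017 = -337719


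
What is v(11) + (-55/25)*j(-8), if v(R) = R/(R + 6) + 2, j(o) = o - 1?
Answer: 1908/85 ≈ 22.447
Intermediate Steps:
j(o) = -1 + o
v(R) = 2 + R/(6 + R) (v(R) = R/(6 + R) + 2 = 2 + R/(6 + R))
v(11) + (-55/25)*j(-8) = 3*(4 + 11)/(6 + 11) + (-55/25)*(-1 - 8) = 3*15/17 - 55*1/25*(-9) = 3*(1/17)*15 - 11/5*(-9) = 45/17 + 99/5 = 1908/85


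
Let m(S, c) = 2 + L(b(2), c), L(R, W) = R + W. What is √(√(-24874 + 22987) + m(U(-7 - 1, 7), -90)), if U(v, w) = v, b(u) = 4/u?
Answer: √(-86 + I*√1887) ≈ 2.2747 + 9.5485*I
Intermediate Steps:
m(S, c) = 4 + c (m(S, c) = 2 + (4/2 + c) = 2 + (4*(½) + c) = 2 + (2 + c) = 4 + c)
√(√(-24874 + 22987) + m(U(-7 - 1, 7), -90)) = √(√(-24874 + 22987) + (4 - 90)) = √(√(-1887) - 86) = √(I*√1887 - 86) = √(-86 + I*√1887)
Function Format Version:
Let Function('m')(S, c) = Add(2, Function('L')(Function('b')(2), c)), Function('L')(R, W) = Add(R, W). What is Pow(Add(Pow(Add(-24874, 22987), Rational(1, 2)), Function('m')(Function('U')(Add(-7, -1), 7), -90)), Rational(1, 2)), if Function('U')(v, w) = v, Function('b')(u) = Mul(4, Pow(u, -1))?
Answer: Pow(Add(-86, Mul(I, Pow(1887, Rational(1, 2)))), Rational(1, 2)) ≈ Add(2.2747, Mul(9.5485, I))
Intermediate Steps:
Function('m')(S, c) = Add(4, c) (Function('m')(S, c) = Add(2, Add(Mul(4, Pow(2, -1)), c)) = Add(2, Add(Mul(4, Rational(1, 2)), c)) = Add(2, Add(2, c)) = Add(4, c))
Pow(Add(Pow(Add(-24874, 22987), Rational(1, 2)), Function('m')(Function('U')(Add(-7, -1), 7), -90)), Rational(1, 2)) = Pow(Add(Pow(Add(-24874, 22987), Rational(1, 2)), Add(4, -90)), Rational(1, 2)) = Pow(Add(Pow(-1887, Rational(1, 2)), -86), Rational(1, 2)) = Pow(Add(Mul(I, Pow(1887, Rational(1, 2))), -86), Rational(1, 2)) = Pow(Add(-86, Mul(I, Pow(1887, Rational(1, 2)))), Rational(1, 2))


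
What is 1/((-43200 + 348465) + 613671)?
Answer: 1/918936 ≈ 1.0882e-6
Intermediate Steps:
1/((-43200 + 348465) + 613671) = 1/(305265 + 613671) = 1/918936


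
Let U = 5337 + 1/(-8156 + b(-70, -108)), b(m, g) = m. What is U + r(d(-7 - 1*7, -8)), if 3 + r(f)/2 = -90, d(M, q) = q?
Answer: 42372125/8226 ≈ 5151.0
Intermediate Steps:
r(f) = -186 (r(f) = -6 + 2*(-90) = -6 - 180 = -186)
U = 43902161/8226 (U = 5337 + 1/(-8156 - 70) = 5337 + 1/(-8226) = 5337 - 1/8226 = 43902161/8226 ≈ 5337.0)
U + r(d(-7 - 1*7, -8)) = 43902161/8226 - 186 = 42372125/8226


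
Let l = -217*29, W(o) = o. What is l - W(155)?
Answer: -6448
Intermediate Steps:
l = -6293
l - W(155) = -6293 - 1*155 = -6293 - 155 = -6448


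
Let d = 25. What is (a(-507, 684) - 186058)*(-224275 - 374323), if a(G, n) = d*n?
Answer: 101137920884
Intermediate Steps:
a(G, n) = 25*n
(a(-507, 684) - 186058)*(-224275 - 374323) = (25*684 - 186058)*(-224275 - 374323) = (17100 - 186058)*(-598598) = -168958*(-598598) = 101137920884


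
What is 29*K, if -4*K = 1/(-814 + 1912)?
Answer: -29/4392 ≈ -0.0066029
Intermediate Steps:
K = -1/4392 (K = -1/(4*(-814 + 1912)) = -1/4/1098 = -1/4*1/1098 = -1/4392 ≈ -0.00022769)
29*K = 29*(-1/4392) = -29/4392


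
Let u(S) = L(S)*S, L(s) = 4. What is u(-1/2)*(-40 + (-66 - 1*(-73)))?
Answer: 66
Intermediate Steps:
u(S) = 4*S
u(-1/2)*(-40 + (-66 - 1*(-73))) = (4*(-1/2))*(-40 + (-66 - 1*(-73))) = (4*(-1*½))*(-40 + (-66 + 73)) = (4*(-½))*(-40 + 7) = -2*(-33) = 66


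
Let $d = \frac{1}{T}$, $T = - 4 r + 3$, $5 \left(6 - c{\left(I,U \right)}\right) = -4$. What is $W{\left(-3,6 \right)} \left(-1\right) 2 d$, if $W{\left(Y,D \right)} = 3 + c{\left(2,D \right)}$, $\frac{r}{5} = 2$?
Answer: $\frac{98}{185} \approx 0.52973$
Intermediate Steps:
$r = 10$ ($r = 5 \cdot 2 = 10$)
$c{\left(I,U \right)} = \frac{34}{5}$ ($c{\left(I,U \right)} = 6 - - \frac{4}{5} = 6 + \frac{4}{5} = \frac{34}{5}$)
$W{\left(Y,D \right)} = \frac{49}{5}$ ($W{\left(Y,D \right)} = 3 + \frac{34}{5} = \frac{49}{5}$)
$T = -37$ ($T = \left(-4\right) 10 + 3 = -40 + 3 = -37$)
$d = - \frac{1}{37}$ ($d = \frac{1}{-37} = - \frac{1}{37} \approx -0.027027$)
$W{\left(-3,6 \right)} \left(-1\right) 2 d = \frac{49}{5} \left(-1\right) 2 \left(- \frac{1}{37}\right) = \left(- \frac{49}{5}\right) 2 \left(- \frac{1}{37}\right) = \left(- \frac{98}{5}\right) \left(- \frac{1}{37}\right) = \frac{98}{185}$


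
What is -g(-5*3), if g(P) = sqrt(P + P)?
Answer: -I*sqrt(30) ≈ -5.4772*I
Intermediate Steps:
g(P) = sqrt(2)*sqrt(P) (g(P) = sqrt(2*P) = sqrt(2)*sqrt(P))
-g(-5*3) = -sqrt(2)*sqrt(-5*3) = -sqrt(2)*sqrt(-15) = -sqrt(2)*I*sqrt(15) = -I*sqrt(30)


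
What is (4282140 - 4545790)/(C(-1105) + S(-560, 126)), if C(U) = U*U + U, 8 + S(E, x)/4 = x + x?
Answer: -131825/610448 ≈ -0.21595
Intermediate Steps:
S(E, x) = -32 + 8*x (S(E, x) = -32 + 4*(x + x) = -32 + 4*(2*x) = -32 + 8*x)
C(U) = U + U**2 (C(U) = U**2 + U = U + U**2)
(4282140 - 4545790)/(C(-1105) + S(-560, 126)) = (4282140 - 4545790)/(-1105*(1 - 1105) + (-32 + 8*126)) = -263650/(-1105*(-1104) + (-32 + 1008)) = -263650/(1219920 + 976) = -263650/1220896 = -263650*1/1220896 = -131825/610448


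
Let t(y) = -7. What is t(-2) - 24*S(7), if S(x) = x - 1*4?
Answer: -79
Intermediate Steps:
S(x) = -4 + x (S(x) = x - 4 = -4 + x)
t(-2) - 24*S(7) = -7 - 24*(-4 + 7) = -7 - 24*3 = -7 - 72 = -79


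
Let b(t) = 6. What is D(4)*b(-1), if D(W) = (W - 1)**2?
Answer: 54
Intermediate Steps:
D(W) = (-1 + W)**2
D(4)*b(-1) = (-1 + 4)**2*6 = 3**2*6 = 9*6 = 54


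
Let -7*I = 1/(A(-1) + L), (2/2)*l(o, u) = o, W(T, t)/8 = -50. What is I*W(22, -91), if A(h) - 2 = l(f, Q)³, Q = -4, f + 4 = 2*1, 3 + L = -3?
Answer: -100/21 ≈ -4.7619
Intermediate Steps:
W(T, t) = -400 (W(T, t) = 8*(-50) = -400)
L = -6 (L = -3 - 3 = -6)
f = -2 (f = -4 + 2*1 = -4 + 2 = -2)
l(o, u) = o
A(h) = -6 (A(h) = 2 + (-2)³ = 2 - 8 = -6)
I = 1/84 (I = -1/(7*(-6 - 6)) = -⅐/(-12) = -⅐*(-1/12) = 1/84 ≈ 0.011905)
I*W(22, -91) = (1/84)*(-400) = -100/21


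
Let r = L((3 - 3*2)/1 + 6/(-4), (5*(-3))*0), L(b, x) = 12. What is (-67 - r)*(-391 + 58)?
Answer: 26307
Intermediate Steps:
r = 12
(-67 - r)*(-391 + 58) = (-67 - 1*12)*(-391 + 58) = (-67 - 12)*(-333) = -79*(-333) = 26307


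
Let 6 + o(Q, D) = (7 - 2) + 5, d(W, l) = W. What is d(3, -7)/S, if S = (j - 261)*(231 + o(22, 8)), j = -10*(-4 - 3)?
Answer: -3/44885 ≈ -6.6838e-5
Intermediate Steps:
o(Q, D) = 4 (o(Q, D) = -6 + ((7 - 2) + 5) = -6 + (5 + 5) = -6 + 10 = 4)
j = 70 (j = -10*(-7) = 70)
S = -44885 (S = (70 - 261)*(231 + 4) = -191*235 = -44885)
d(3, -7)/S = 3/(-44885) = 3*(-1/44885) = -3/44885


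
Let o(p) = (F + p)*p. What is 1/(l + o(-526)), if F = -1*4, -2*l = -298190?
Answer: 1/427875 ≈ 2.3371e-6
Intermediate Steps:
l = 149095 (l = -½*(-298190) = 149095)
F = -4
o(p) = p*(-4 + p) (o(p) = (-4 + p)*p = p*(-4 + p))
1/(l + o(-526)) = 1/(149095 - 526*(-4 - 526)) = 1/(149095 - 526*(-530)) = 1/(149095 + 278780) = 1/427875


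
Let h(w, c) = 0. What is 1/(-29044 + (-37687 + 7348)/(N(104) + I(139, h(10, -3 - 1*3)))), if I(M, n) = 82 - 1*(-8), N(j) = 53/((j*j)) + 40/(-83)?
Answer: -26789093/787141140356 ≈ -3.4033e-5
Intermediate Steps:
N(j) = -40/83 + 53/j**2 (N(j) = 53/(j**2) + 40*(-1/83) = 53/j**2 - 40/83 = -40/83 + 53/j**2)
I(M, n) = 90 (I(M, n) = 82 + 8 = 90)
1/(-29044 + (-37687 + 7348)/(N(104) + I(139, h(10, -3 - 1*3)))) = 1/(-29044 + (-37687 + 7348)/((-40/83 + 53/104**2) + 90)) = 1/(-29044 - 30339/((-40/83 + 53*(1/10816)) + 90)) = 1/(-29044 - 30339/((-40/83 + 53/10816) + 90)) = 1/(-29044 - 30339/(-428241/897728 + 90)) = 1/(-29044 - 30339/80367279/897728) = 1/(-29044 - 30339*897728/80367279) = 1/(-29044 - 9078723264/26789093) = 1/(-787141140356/26789093) = -26789093/787141140356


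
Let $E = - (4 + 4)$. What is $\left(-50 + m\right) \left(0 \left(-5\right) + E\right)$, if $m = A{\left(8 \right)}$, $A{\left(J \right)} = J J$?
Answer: $-112$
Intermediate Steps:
$A{\left(J \right)} = J^{2}$
$m = 64$ ($m = 8^{2} = 64$)
$E = -8$ ($E = \left(-1\right) 8 = -8$)
$\left(-50 + m\right) \left(0 \left(-5\right) + E\right) = \left(-50 + 64\right) \left(0 \left(-5\right) - 8\right) = 14 \left(0 - 8\right) = 14 \left(-8\right) = -112$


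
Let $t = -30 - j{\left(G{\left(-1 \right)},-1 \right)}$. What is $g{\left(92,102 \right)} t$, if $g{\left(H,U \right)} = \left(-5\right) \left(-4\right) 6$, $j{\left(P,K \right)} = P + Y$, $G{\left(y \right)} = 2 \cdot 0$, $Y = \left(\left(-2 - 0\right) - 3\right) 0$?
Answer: $-3600$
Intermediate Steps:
$Y = 0$ ($Y = \left(\left(-2 + 0\right) - 3\right) 0 = \left(-2 - 3\right) 0 = \left(-5\right) 0 = 0$)
$G{\left(y \right)} = 0$
$j{\left(P,K \right)} = P$ ($j{\left(P,K \right)} = P + 0 = P$)
$g{\left(H,U \right)} = 120$ ($g{\left(H,U \right)} = 20 \cdot 6 = 120$)
$t = -30$ ($t = -30 - 0 = -30 + 0 = -30$)
$g{\left(92,102 \right)} t = 120 \left(-30\right) = -3600$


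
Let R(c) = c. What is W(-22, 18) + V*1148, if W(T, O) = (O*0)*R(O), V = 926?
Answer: 1063048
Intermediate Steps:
W(T, O) = 0 (W(T, O) = (O*0)*O = 0*O = 0)
W(-22, 18) + V*1148 = 0 + 926*1148 = 0 + 1063048 = 1063048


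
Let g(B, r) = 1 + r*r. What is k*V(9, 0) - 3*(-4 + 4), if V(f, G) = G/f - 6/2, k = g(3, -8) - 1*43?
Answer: -66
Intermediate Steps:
g(B, r) = 1 + r**2
k = 22 (k = (1 + (-8)**2) - 1*43 = (1 + 64) - 43 = 65 - 43 = 22)
V(f, G) = -3 + G/f (V(f, G) = G/f - 6*1/2 = G/f - 3 = -3 + G/f)
k*V(9, 0) - 3*(-4 + 4) = 22*(-3 + 0/9) - 3*(-4 + 4) = 22*(-3 + 0*(1/9)) - 3*0 = 22*(-3 + 0) + 0 = 22*(-3) + 0 = -66 + 0 = -66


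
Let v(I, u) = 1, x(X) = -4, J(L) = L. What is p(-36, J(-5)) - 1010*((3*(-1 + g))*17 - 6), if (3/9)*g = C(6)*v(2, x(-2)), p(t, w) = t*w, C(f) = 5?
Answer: -714900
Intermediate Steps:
g = 15 (g = 3*(5*1) = 3*5 = 15)
p(-36, J(-5)) - 1010*((3*(-1 + g))*17 - 6) = -36*(-5) - 1010*((3*(-1 + 15))*17 - 6) = 180 - 1010*((3*14)*17 - 6) = 180 - 1010*(42*17 - 6) = 180 - 1010*(714 - 6) = 180 - 1010*708 = 180 - 715080 = -714900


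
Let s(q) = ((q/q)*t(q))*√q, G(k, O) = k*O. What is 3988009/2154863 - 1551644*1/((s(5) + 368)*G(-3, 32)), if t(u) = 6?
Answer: 20034617841233/437148437358 - 387911*√5/540976 ≈ 44.227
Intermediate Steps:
G(k, O) = O*k
s(q) = 6*√q (s(q) = ((q/q)*6)*√q = (1*6)*√q = 6*√q)
3988009/2154863 - 1551644*1/((s(5) + 368)*G(-3, 32)) = 3988009/2154863 - 1551644*(-1/(96*(6*√5 + 368))) = 3988009*(1/2154863) - 1551644*(-1/(96*(368 + 6*√5))) = 3988009/2154863 - 1551644/(-35328 - 576*√5)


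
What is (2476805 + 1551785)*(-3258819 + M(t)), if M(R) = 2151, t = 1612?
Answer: -13119780138120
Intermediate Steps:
(2476805 + 1551785)*(-3258819 + M(t)) = (2476805 + 1551785)*(-3258819 + 2151) = 4028590*(-3256668) = -13119780138120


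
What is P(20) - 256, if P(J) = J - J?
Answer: -256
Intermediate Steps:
P(J) = 0
P(20) - 256 = 0 - 256 = -256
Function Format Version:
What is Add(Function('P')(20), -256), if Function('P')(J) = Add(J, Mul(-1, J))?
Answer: -256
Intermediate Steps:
Function('P')(J) = 0
Add(Function('P')(20), -256) = Add(0, -256) = -256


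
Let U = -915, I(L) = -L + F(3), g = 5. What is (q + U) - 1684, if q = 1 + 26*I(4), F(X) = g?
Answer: -2572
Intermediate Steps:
F(X) = 5
I(L) = 5 - L (I(L) = -L + 5 = 5 - L)
q = 27 (q = 1 + 26*(5 - 1*4) = 1 + 26*(5 - 4) = 1 + 26*1 = 1 + 26 = 27)
(q + U) - 1684 = (27 - 915) - 1684 = -888 - 1684 = -2572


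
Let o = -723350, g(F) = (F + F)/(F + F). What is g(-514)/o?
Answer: -1/723350 ≈ -1.3825e-6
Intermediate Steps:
g(F) = 1 (g(F) = (2*F)/((2*F)) = (2*F)*(1/(2*F)) = 1)
g(-514)/o = 1/(-723350) = 1*(-1/723350) = -1/723350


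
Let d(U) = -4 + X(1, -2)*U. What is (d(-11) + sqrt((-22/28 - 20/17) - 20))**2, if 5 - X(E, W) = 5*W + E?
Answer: (37604 - I*sqrt(1244026))**2/56644 ≈ 24942.0 - 1480.9*I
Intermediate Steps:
X(E, W) = 5 - E - 5*W (X(E, W) = 5 - (5*W + E) = 5 - (E + 5*W) = 5 + (-E - 5*W) = 5 - E - 5*W)
d(U) = -4 + 14*U (d(U) = -4 + (5 - 1*1 - 5*(-2))*U = -4 + (5 - 1 + 10)*U = -4 + 14*U)
(d(-11) + sqrt((-22/28 - 20/17) - 20))**2 = ((-4 + 14*(-11)) + sqrt((-22/28 - 20/17) - 20))**2 = ((-4 - 154) + sqrt((-22*1/28 - 20*1/17) - 20))**2 = (-158 + sqrt((-11/14 - 20/17) - 20))**2 = (-158 + sqrt(-467/238 - 20))**2 = (-158 + sqrt(-5227/238))**2 = (-158 + I*sqrt(1244026)/238)**2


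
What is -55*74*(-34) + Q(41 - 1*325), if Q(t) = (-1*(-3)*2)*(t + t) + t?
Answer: 134688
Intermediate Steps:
Q(t) = 13*t (Q(t) = (3*2)*(2*t) + t = 6*(2*t) + t = 12*t + t = 13*t)
-55*74*(-34) + Q(41 - 1*325) = -55*74*(-34) + 13*(41 - 1*325) = -4070*(-34) + 13*(41 - 325) = 138380 + 13*(-284) = 138380 - 3692 = 134688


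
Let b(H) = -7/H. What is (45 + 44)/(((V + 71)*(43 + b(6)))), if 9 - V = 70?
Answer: 267/1255 ≈ 0.21275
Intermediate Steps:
V = -61 (V = 9 - 1*70 = 9 - 70 = -61)
(45 + 44)/(((V + 71)*(43 + b(6)))) = (45 + 44)/(((-61 + 71)*(43 - 7/6))) = 89/(10*(43 - 7*1/6)) = 89/(10*(43 - 7/6)) = 89/(10*(251/6)) = 89/(1255/3) = (3/1255)*89 = 267/1255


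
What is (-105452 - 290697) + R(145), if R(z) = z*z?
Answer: -375124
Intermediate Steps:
R(z) = z**2
(-105452 - 290697) + R(145) = (-105452 - 290697) + 145**2 = -396149 + 21025 = -375124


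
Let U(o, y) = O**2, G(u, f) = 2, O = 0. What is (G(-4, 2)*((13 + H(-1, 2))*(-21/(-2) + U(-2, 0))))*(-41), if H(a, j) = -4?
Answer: -7749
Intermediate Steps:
U(o, y) = 0 (U(o, y) = 0**2 = 0)
(G(-4, 2)*((13 + H(-1, 2))*(-21/(-2) + U(-2, 0))))*(-41) = (2*((13 - 4)*(-21/(-2) + 0)))*(-41) = (2*(9*(-21*(-1/2) + 0)))*(-41) = (2*(9*(21/2 + 0)))*(-41) = (2*(9*(21/2)))*(-41) = (2*(189/2))*(-41) = 189*(-41) = -7749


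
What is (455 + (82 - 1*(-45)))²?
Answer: 338724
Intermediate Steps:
(455 + (82 - 1*(-45)))² = (455 + (82 + 45))² = (455 + 127)² = 582² = 338724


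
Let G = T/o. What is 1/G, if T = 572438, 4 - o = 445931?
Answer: -445927/572438 ≈ -0.77900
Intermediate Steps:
o = -445927 (o = 4 - 1*445931 = 4 - 445931 = -445927)
G = -572438/445927 (G = 572438/(-445927) = 572438*(-1/445927) = -572438/445927 ≈ -1.2837)
1/G = 1/(-572438/445927) = -445927/572438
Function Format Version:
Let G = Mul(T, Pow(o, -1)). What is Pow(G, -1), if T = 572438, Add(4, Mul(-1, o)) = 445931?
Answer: Rational(-445927, 572438) ≈ -0.77900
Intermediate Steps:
o = -445927 (o = Add(4, Mul(-1, 445931)) = Add(4, -445931) = -445927)
G = Rational(-572438, 445927) (G = Mul(572438, Pow(-445927, -1)) = Mul(572438, Rational(-1, 445927)) = Rational(-572438, 445927) ≈ -1.2837)
Pow(G, -1) = Pow(Rational(-572438, 445927), -1) = Rational(-445927, 572438)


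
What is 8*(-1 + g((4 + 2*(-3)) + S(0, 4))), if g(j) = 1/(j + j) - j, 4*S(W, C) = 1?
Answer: 26/7 ≈ 3.7143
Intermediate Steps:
S(W, C) = ¼ (S(W, C) = (¼)*1 = ¼)
g(j) = 1/(2*j) - j
8*(-1 + g((4 + 2*(-3)) + S(0, 4))) = 8*(-1 + (1/(2*((4 + 2*(-3)) + ¼)) - ((4 + 2*(-3)) + ¼))) = 8*(-1 + (1/(2*((4 - 6) + ¼)) - ((4 - 6) + ¼))) = 8*(-1 + (1/(2*(-2 + ¼)) - (-2 + ¼))) = 8*(-1 + (1/(2*(-7/4)) - 1*(-7/4))) = 8*(-1 + ((½)*(-4/7) + 7/4)) = 8*(-1 + (-2/7 + 7/4)) = 8*(-1 + 41/28) = 8*(13/28) = 26/7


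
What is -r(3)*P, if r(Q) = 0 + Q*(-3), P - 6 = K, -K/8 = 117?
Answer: -8370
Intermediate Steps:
K = -936 (K = -8*117 = -936)
P = -930 (P = 6 - 936 = -930)
r(Q) = -3*Q (r(Q) = 0 - 3*Q = -3*Q)
-r(3)*P = -(-3*3)*(-930) = -(-9)*(-930) = -1*8370 = -8370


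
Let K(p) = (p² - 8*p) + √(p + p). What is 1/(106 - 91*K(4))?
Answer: 781/1186798 + 91*√2/1186798 ≈ 0.00076651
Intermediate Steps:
K(p) = p² - 8*p + √2*√p (K(p) = (p² - 8*p) + √(2*p) = (p² - 8*p) + √2*√p = p² - 8*p + √2*√p)
1/(106 - 91*K(4)) = 1/(106 - 91*(4² - 8*4 + √2*√4)) = 1/(106 - 91*(16 - 32 + √2*2)) = 1/(106 - 91*(16 - 32 + 2*√2)) = 1/(106 - 91*(-16 + 2*√2)) = 1/(106 + (1456 - 182*√2)) = 1/(1562 - 182*√2)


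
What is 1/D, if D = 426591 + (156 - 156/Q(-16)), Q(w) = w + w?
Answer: 8/3414015 ≈ 2.3433e-6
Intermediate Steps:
Q(w) = 2*w
D = 3414015/8 (D = 426591 + (156 - 156/(2*(-16))) = 426591 + (156 - 156/(-32)) = 426591 + (156 - 156*(-1/32)) = 426591 + (156 + 39/8) = 426591 + 1287/8 = 3414015/8 ≈ 4.2675e+5)
1/D = 1/(3414015/8) = 8/3414015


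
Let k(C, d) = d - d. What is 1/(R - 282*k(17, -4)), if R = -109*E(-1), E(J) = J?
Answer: 1/109 ≈ 0.0091743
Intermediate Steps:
k(C, d) = 0
R = 109 (R = -109*(-1) = 109)
1/(R - 282*k(17, -4)) = 1/(109 - 282*0) = 1/(109 + 0) = 1/109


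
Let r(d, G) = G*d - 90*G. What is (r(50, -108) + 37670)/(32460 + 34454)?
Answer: 20995/33457 ≈ 0.62752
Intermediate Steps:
r(d, G) = -90*G + G*d
(r(50, -108) + 37670)/(32460 + 34454) = (-108*(-90 + 50) + 37670)/(32460 + 34454) = (-108*(-40) + 37670)/66914 = (4320 + 37670)*(1/66914) = 41990*(1/66914) = 20995/33457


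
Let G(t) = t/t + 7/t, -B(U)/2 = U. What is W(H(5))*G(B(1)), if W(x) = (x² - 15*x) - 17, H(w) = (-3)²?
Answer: 355/2 ≈ 177.50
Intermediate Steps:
H(w) = 9
B(U) = -2*U
W(x) = -17 + x² - 15*x
G(t) = 1 + 7/t
W(H(5))*G(B(1)) = (-17 + 9² - 15*9)*((7 - 2*1)/((-2*1))) = (-17 + 81 - 135)*((7 - 2)/(-2)) = -(-71)*5/2 = -71*(-5/2) = 355/2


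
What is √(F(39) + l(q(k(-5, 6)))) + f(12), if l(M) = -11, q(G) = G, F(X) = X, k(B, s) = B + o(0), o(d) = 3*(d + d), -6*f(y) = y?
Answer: -2 + 2*√7 ≈ 3.2915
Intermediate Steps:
f(y) = -y/6
o(d) = 6*d (o(d) = 3*(2*d) = 6*d)
k(B, s) = B (k(B, s) = B + 6*0 = B + 0 = B)
√(F(39) + l(q(k(-5, 6)))) + f(12) = √(39 - 11) - ⅙*12 = √28 - 2 = 2*√7 - 2 = -2 + 2*√7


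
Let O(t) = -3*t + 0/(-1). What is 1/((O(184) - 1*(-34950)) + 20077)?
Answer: 1/54475 ≈ 1.8357e-5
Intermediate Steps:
O(t) = -3*t (O(t) = -3*t + 0*(-1) = -3*t + 0 = -3*t)
1/((O(184) - 1*(-34950)) + 20077) = 1/((-3*184 - 1*(-34950)) + 20077) = 1/((-552 + 34950) + 20077) = 1/(34398 + 20077) = 1/54475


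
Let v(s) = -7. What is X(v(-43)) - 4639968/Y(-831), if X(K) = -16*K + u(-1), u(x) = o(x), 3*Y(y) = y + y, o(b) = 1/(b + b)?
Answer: 4701739/554 ≈ 8486.9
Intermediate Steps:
o(b) = 1/(2*b)
Y(y) = 2*y/3 (Y(y) = (y + y)/3 = (2*y)/3 = 2*y/3)
u(x) = 1/(2*x)
X(K) = -½ - 16*K (X(K) = -16*K + (½)/(-1) = -16*K + (½)*(-1) = -16*K - ½ = -½ - 16*K)
X(v(-43)) - 4639968/Y(-831) = (-½ - 16*(-7)) - 4639968/((⅔)*(-831)) = (-½ + 112) - 4639968/(-554) = 223/2 - 4639968*(-1)/554 = 223/2 - 1*(-2319984/277) = 223/2 + 2319984/277 = 4701739/554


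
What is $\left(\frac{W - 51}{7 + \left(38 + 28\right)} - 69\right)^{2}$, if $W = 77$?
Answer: $\frac{25110121}{5329} \approx 4712.0$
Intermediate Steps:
$\left(\frac{W - 51}{7 + \left(38 + 28\right)} - 69\right)^{2} = \left(\frac{77 - 51}{7 + \left(38 + 28\right)} - 69\right)^{2} = \left(\frac{26}{7 + 66} - 69\right)^{2} = \left(\frac{26}{73} - 69\right)^{2} = \left(- \frac{5011}{73}\right)^{2} = \frac{25110121}{5329}$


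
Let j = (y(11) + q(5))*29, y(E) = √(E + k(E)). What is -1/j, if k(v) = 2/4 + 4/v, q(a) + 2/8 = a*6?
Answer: -5236/4456807 + 24*√638/4456807 ≈ -0.0010388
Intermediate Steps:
q(a) = -¼ + 6*a (q(a) = -¼ + a*6 = -¼ + 6*a)
k(v) = ½ + 4/v (k(v) = 2*(¼) + 4/v = ½ + 4/v)
y(E) = √(E + (8 + E)/(2*E))
j = 3451/4 + 87*√638/22 (j = (√(2 + 4*11 + 16/11)/2 + (-¼ + 6*5))*29 = (√(2 + 44 + 16*(1/11))/2 + (-¼ + 30))*29 = (√(2 + 44 + 16/11)/2 + 119/4)*29 = (√(522/11)/2 + 119/4)*29 = ((3*√638/11)/2 + 119/4)*29 = (3*√638/22 + 119/4)*29 = (119/4 + 3*√638/22)*29 = 3451/4 + 87*√638/22 ≈ 962.64)
-1/j = -1/(3451/4 + 87*√638/22)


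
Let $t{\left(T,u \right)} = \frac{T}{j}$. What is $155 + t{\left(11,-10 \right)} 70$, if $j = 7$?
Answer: $265$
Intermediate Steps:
$t{\left(T,u \right)} = \frac{T}{7}$
$155 + t{\left(11,-10 \right)} 70 = 155 + \frac{1}{7} \cdot 11 \cdot 70 = 155 + \frac{11}{7} \cdot 70 = 155 + 110 = 265$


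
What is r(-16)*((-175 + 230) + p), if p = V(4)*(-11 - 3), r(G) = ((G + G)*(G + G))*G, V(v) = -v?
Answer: -1818624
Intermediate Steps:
r(G) = 4*G³ (r(G) = ((2*G)*(2*G))*G = (4*G²)*G = 4*G³)
p = 56 (p = (-1*4)*(-11 - 3) = -4*(-14) = 56)
r(-16)*((-175 + 230) + p) = (4*(-16)³)*((-175 + 230) + 56) = (4*(-4096))*(55 + 56) = -16384*111 = -1818624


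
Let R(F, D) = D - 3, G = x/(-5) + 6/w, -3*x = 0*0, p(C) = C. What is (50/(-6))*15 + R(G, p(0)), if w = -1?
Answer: -128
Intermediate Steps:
x = 0 (x = -0*0 = -⅓*0 = 0)
G = -6 (G = 0/(-5) + 6/(-1) = 0*(-⅕) + 6*(-1) = 0 - 6 = -6)
R(F, D) = -3 + D
(50/(-6))*15 + R(G, p(0)) = (50/(-6))*15 + (-3 + 0) = (50*(-⅙))*15 - 3 = -25/3*15 - 3 = -125 - 3 = -128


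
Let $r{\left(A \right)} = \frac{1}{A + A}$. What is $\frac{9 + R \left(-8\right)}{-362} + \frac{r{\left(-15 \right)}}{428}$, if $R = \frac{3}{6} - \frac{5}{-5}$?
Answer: $\frac{19079}{2324040} \approx 0.0082094$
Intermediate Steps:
$r{\left(A \right)} = \frac{1}{2 A}$
$R = \frac{3}{2}$ ($R = 3 \cdot \frac{1}{6} - -1 = \frac{1}{2} + 1 = \frac{3}{2} \approx 1.5$)
$\frac{9 + R \left(-8\right)}{-362} + \frac{r{\left(-15 \right)}}{428} = \frac{9 + \frac{3}{2} \left(-8\right)}{-362} + \frac{\frac{1}{2} \frac{1}{-15}}{428} = \left(9 - 12\right) \left(- \frac{1}{362}\right) + \frac{1}{2} \left(- \frac{1}{15}\right) \frac{1}{428} = \left(-3\right) \left(- \frac{1}{362}\right) - \frac{1}{12840} = \frac{3}{362} - \frac{1}{12840} = \frac{19079}{2324040}$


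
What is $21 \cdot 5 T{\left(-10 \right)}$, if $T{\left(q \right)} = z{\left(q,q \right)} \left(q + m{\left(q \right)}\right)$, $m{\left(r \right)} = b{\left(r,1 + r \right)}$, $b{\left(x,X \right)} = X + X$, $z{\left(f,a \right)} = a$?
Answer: $29400$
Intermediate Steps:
$b{\left(x,X \right)} = 2 X$
$m{\left(r \right)} = 2 + 2 r$ ($m{\left(r \right)} = 2 \left(1 + r\right) = 2 + 2 r$)
$T{\left(q \right)} = q \left(2 + 3 q\right)$ ($T{\left(q \right)} = q \left(q + \left(2 + 2 q\right)\right) = q \left(2 + 3 q\right)$)
$21 \cdot 5 T{\left(-10 \right)} = 21 \cdot 5 \left(- 10 \left(2 + 3 \left(-10\right)\right)\right) = 105 \left(- 10 \left(2 - 30\right)\right) = 105 \left(\left(-10\right) \left(-28\right)\right) = 105 \cdot 280 = 29400$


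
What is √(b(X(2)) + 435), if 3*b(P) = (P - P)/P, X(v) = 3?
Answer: √435 ≈ 20.857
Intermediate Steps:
b(P) = 0 (b(P) = ((P - P)/P)/3 = (0/P)/3 = (⅓)*0 = 0)
√(b(X(2)) + 435) = √(0 + 435) = √435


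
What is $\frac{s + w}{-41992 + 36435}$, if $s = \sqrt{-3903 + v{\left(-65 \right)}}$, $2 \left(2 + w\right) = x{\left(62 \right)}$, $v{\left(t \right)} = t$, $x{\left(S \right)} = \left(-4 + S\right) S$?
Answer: $- \frac{1796}{5557} - \frac{8 i \sqrt{62}}{5557} \approx -0.3232 - 0.011336 i$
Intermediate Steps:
$x{\left(S \right)} = S \left(-4 + S\right)$
$w = 1796$ ($w = -2 + \frac{62 \left(-4 + 62\right)}{2} = -2 + \frac{62 \cdot 58}{2} = -2 + \frac{1}{2} \cdot 3596 = -2 + 1798 = 1796$)
$s = 8 i \sqrt{62}$ ($s = \sqrt{-3903 - 65} = \sqrt{-3968} = 8 i \sqrt{62} \approx 62.992 i$)
$\frac{s + w}{-41992 + 36435} = \frac{8 i \sqrt{62} + 1796}{-41992 + 36435} = \frac{1796 + 8 i \sqrt{62}}{-5557} = \left(1796 + 8 i \sqrt{62}\right) \left(- \frac{1}{5557}\right) = - \frac{1796}{5557} - \frac{8 i \sqrt{62}}{5557}$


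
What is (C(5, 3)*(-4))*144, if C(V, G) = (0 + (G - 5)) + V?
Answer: -1728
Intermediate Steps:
C(V, G) = -5 + G + V (C(V, G) = (0 + (-5 + G)) + V = (-5 + G) + V = -5 + G + V)
(C(5, 3)*(-4))*144 = ((-5 + 3 + 5)*(-4))*144 = (3*(-4))*144 = -12*144 = -1728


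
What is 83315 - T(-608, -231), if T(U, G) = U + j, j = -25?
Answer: 83948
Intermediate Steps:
T(U, G) = -25 + U (T(U, G) = U - 25 = -25 + U)
83315 - T(-608, -231) = 83315 - (-25 - 608) = 83315 - 1*(-633) = 83315 + 633 = 83948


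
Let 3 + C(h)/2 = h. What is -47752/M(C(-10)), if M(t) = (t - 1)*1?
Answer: 47752/27 ≈ 1768.6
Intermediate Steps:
C(h) = -6 + 2*h
M(t) = -1 + t (M(t) = (-1 + t)*1 = -1 + t)
-47752/M(C(-10)) = -47752/(-1 + (-6 + 2*(-10))) = -47752/(-1 + (-6 - 20)) = -47752/(-1 - 26) = -47752/(-27) = -47752*(-1/27) = 47752/27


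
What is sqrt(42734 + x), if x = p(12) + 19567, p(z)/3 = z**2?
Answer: sqrt(62733) ≈ 250.47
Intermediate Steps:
p(z) = 3*z**2
x = 19999 (x = 3*12**2 + 19567 = 3*144 + 19567 = 432 + 19567 = 19999)
sqrt(42734 + x) = sqrt(42734 + 19999) = sqrt(62733)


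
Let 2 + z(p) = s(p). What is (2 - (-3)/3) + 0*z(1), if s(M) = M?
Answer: 3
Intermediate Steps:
z(p) = -2 + p
(2 - (-3)/3) + 0*z(1) = (2 - (-3)/3) + 0*(-2 + 1) = (2 - (-3)/3) + 0*(-1) = (2 - 1*(-1)) + 0 = (2 + 1) + 0 = 3 + 0 = 3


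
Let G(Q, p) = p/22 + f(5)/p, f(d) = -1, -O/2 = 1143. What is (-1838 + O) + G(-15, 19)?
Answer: -1723493/418 ≈ -4123.2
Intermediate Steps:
O = -2286 (O = -2*1143 = -2286)
G(Q, p) = -1/p + p/22 (G(Q, p) = p/22 - 1/p = -1/p + p/22)
(-1838 + O) + G(-15, 19) = (-1838 - 2286) + (-1/19 + (1/22)*19) = -4124 + (-1*1/19 + 19/22) = -4124 + (-1/19 + 19/22) = -4124 + 339/418 = -1723493/418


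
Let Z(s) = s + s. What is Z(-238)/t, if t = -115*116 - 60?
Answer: 119/3350 ≈ 0.035522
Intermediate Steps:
Z(s) = 2*s
t = -13400 (t = -13340 - 60 = -13400)
Z(-238)/t = (2*(-238))/(-13400) = -476*(-1/13400) = 119/3350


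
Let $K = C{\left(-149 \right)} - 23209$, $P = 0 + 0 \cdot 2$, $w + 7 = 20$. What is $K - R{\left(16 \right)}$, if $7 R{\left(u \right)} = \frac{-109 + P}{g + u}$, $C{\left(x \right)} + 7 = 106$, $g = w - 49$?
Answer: $- \frac{3235509}{140} \approx -23111.0$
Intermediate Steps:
$w = 13$ ($w = -7 + 20 = 13$)
$g = -36$ ($g = 13 - 49 = -36$)
$C{\left(x \right)} = 99$ ($C{\left(x \right)} = -7 + 106 = 99$)
$P = 0$ ($P = 0 + 0 = 0$)
$K = -23110$ ($K = 99 - 23209 = -23110$)
$R{\left(u \right)} = - \frac{109}{7 \left(-36 + u\right)}$ ($R{\left(u \right)} = \frac{\left(-109 + 0\right) \frac{1}{-36 + u}}{7} = \frac{\left(-109\right) \frac{1}{-36 + u}}{7} = - \frac{109}{7 \left(-36 + u\right)}$)
$K - R{\left(16 \right)} = -23110 - - \frac{109}{-252 + 7 \cdot 16} = -23110 - - \frac{109}{-252 + 112} = -23110 - - \frac{109}{-140} = -23110 - \left(-109\right) \left(- \frac{1}{140}\right) = -23110 - \frac{109}{140} = - \frac{3235509}{140}$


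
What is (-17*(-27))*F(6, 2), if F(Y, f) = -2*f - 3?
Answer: -3213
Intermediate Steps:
F(Y, f) = -3 - 2*f
(-17*(-27))*F(6, 2) = (-17*(-27))*(-3 - 2*2) = 459*(-3 - 4) = 459*(-7) = -3213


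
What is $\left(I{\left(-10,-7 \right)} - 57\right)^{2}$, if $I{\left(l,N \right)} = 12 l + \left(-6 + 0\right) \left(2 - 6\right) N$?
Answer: $119025$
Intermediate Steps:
$I{\left(l,N \right)} = 12 l + 24 N$ ($I{\left(l,N \right)} = 12 l + \left(-6\right) \left(-4\right) N = 12 l + 24 N$)
$\left(I{\left(-10,-7 \right)} - 57\right)^{2} = \left(\left(12 \left(-10\right) + 24 \left(-7\right)\right) - 57\right)^{2} = \left(\left(-120 - 168\right) - 57\right)^{2} = \left(-288 - 57\right)^{2} = \left(-345\right)^{2} = 119025$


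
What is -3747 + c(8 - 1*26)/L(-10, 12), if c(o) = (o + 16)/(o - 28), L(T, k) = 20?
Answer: -1723619/460 ≈ -3747.0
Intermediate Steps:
c(o) = (16 + o)/(-28 + o)
-3747 + c(8 - 1*26)/L(-10, 12) = -3747 + ((16 + (8 - 1*26))/(-28 + (8 - 1*26)))/20 = -3747 + ((16 + (8 - 26))/(-28 + (8 - 26)))*(1/20) = -3747 + ((16 - 18)/(-28 - 18))*(1/20) = -3747 + (-2/(-46))*(1/20) = -3747 - 1/46*(-2)*(1/20) = -3747 + (1/23)*(1/20) = -3747 + 1/460 = -1723619/460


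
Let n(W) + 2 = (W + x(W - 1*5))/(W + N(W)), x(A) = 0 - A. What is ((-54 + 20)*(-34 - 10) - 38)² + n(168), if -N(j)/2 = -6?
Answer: 76527433/36 ≈ 2.1258e+6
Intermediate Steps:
x(A) = -A
N(j) = 12 (N(j) = -2*(-6) = 12)
n(W) = -2 + 5/(12 + W) (n(W) = -2 + (W - (W - 1*5))/(W + 12) = -2 + (W - (W - 5))/(12 + W) = -2 + (W - (-5 + W))/(12 + W) = -2 + (W + (5 - W))/(12 + W) = -2 + 5/(12 + W))
((-54 + 20)*(-34 - 10) - 38)² + n(168) = ((-54 + 20)*(-34 - 10) - 38)² + (-19 - 2*168)/(12 + 168) = (-34*(-44) - 38)² + (-19 - 336)/180 = (1496 - 38)² + (1/180)*(-355) = 1458² - 71/36 = 2125764 - 71/36 = 76527433/36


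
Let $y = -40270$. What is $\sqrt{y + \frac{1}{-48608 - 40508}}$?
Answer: $\frac{i \sqrt{79952676730559}}{44558} \approx 200.67 i$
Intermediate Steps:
$\sqrt{y + \frac{1}{-48608 - 40508}} = \sqrt{-40270 + \frac{1}{-48608 - 40508}} = \sqrt{-40270 + \frac{1}{-89116}} = \sqrt{-40270 - \frac{1}{89116}} = \sqrt{- \frac{3588701321}{89116}} = \frac{i \sqrt{79952676730559}}{44558}$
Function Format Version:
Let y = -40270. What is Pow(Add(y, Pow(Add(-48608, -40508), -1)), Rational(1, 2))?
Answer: Mul(Rational(1, 44558), I, Pow(79952676730559, Rational(1, 2))) ≈ Mul(200.67, I)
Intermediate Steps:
Pow(Add(y, Pow(Add(-48608, -40508), -1)), Rational(1, 2)) = Pow(Add(-40270, Pow(Add(-48608, -40508), -1)), Rational(1, 2)) = Pow(Add(-40270, Pow(-89116, -1)), Rational(1, 2)) = Pow(Add(-40270, Rational(-1, 89116)), Rational(1, 2)) = Pow(Rational(-3588701321, 89116), Rational(1, 2)) = Mul(Rational(1, 44558), I, Pow(79952676730559, Rational(1, 2)))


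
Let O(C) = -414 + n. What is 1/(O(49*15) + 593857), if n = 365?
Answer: 1/593808 ≈ 1.6840e-6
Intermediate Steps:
O(C) = -49 (O(C) = -414 + 365 = -49)
1/(O(49*15) + 593857) = 1/(-49 + 593857) = 1/593808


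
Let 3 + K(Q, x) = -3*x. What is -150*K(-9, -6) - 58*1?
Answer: -2308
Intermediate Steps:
K(Q, x) = -3 - 3*x
-150*K(-9, -6) - 58*1 = -150*(-3 - 3*(-6)) - 58*1 = -150*(-3 + 18) - 58 = -150*15 - 58 = -2250 - 58 = -2308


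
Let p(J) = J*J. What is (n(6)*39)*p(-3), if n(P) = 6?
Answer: 2106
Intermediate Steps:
p(J) = J²
(n(6)*39)*p(-3) = (6*39)*(-3)² = 234*9 = 2106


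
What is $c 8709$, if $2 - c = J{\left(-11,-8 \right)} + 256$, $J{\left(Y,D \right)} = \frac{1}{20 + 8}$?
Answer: $- \frac{61947117}{28} \approx -2.2124 \cdot 10^{6}$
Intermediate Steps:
$J{\left(Y,D \right)} = \frac{1}{28}$
$c = - \frac{7113}{28}$ ($c = 2 - \left(\frac{1}{28} + 256\right) = 2 - \frac{7169}{28} = - \frac{7113}{28} \approx -254.04$)
$c 8709 = \left(- \frac{7113}{28}\right) 8709 = - \frac{61947117}{28}$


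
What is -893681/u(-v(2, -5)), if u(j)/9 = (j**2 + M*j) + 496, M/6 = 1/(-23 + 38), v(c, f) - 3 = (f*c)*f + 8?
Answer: -4468405/188667 ≈ -23.684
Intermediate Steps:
v(c, f) = 11 + c*f**2 (v(c, f) = 3 + ((f*c)*f + 8) = 3 + ((c*f)*f + 8) = 3 + (c*f**2 + 8) = 3 + (8 + c*f**2) = 11 + c*f**2)
M = 2/5 (M = 6/(-23 + 38) = 6/15 = 6*(1/15) = 2/5 ≈ 0.40000)
u(j) = 4464 + 9*j**2 + 18*j/5 (u(j) = 9*((j**2 + 2*j/5) + 496) = 9*(496 + j**2 + 2*j/5) = 4464 + 9*j**2 + 18*j/5)
-893681/u(-v(2, -5)) = -893681/(4464 + 9*(-(11 + 2*(-5)**2))**2 + 18*(-(11 + 2*(-5)**2))/5) = -893681/(4464 + 9*(-(11 + 2*25))**2 + 18*(-(11 + 2*25))/5) = -893681/(4464 + 9*(-(11 + 50))**2 + 18*(-(11 + 50))/5) = -893681/(4464 + 9*(-1*61)**2 + 18*(-1*61)/5) = -893681/(4464 + 9*(-61)**2 + (18/5)*(-61)) = -893681/(4464 + 9*3721 - 1098/5) = -893681/(4464 + 33489 - 1098/5) = -893681/188667/5 = -893681*5/188667 = -4468405/188667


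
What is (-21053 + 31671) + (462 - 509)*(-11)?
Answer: 11135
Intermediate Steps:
(-21053 + 31671) + (462 - 509)*(-11) = 10618 - 47*(-11) = 10618 + 517 = 11135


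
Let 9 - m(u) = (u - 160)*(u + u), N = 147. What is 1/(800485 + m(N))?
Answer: 1/804316 ≈ 1.2433e-6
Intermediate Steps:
m(u) = 9 - 2*u*(-160 + u) (m(u) = 9 - (u - 160)*(u + u) = 9 - (-160 + u)*2*u = 9 - 2*u*(-160 + u))
1/(800485 + m(N)) = 1/(800485 + (9 - 2*147² + 320*147)) = 1/(800485 + (9 - 2*21609 + 47040)) = 1/(800485 + (9 - 43218 + 47040)) = 1/(800485 + 3831) = 1/804316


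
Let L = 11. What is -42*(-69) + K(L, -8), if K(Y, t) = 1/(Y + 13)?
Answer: 69553/24 ≈ 2898.0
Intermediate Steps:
K(Y, t) = 1/(13 + Y)
-42*(-69) + K(L, -8) = -42*(-69) + 1/(13 + 11) = 2898 + 1/24 = 69553/24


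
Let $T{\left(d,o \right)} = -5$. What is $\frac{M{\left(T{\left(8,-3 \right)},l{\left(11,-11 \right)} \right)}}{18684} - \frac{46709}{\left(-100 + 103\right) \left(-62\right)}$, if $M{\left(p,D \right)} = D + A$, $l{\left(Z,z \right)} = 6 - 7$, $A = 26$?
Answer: $\frac{145452601}{579204} \approx 251.13$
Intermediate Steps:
$l{\left(Z,z \right)} = -1$
$M{\left(p,D \right)} = 26 + D$ ($M{\left(p,D \right)} = D + 26 = 26 + D$)
$\frac{M{\left(T{\left(8,-3 \right)},l{\left(11,-11 \right)} \right)}}{18684} - \frac{46709}{\left(-100 + 103\right) \left(-62\right)} = \frac{26 - 1}{18684} - \frac{46709}{\left(-100 + 103\right) \left(-62\right)} = 25 \cdot \frac{1}{18684} - \frac{46709}{3 \left(-62\right)} = \frac{25}{18684} - \frac{46709}{-186} = \frac{25}{18684} - - \frac{46709}{186} = \frac{25}{18684} + \frac{46709}{186} = \frac{145452601}{579204}$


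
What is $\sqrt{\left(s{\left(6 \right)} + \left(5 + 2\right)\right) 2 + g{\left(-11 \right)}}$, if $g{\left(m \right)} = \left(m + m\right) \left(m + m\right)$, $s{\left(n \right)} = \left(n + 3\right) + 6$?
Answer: $4 \sqrt{33} \approx 22.978$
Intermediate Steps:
$s{\left(n \right)} = 9 + n$ ($s{\left(n \right)} = \left(3 + n\right) + 6 = 9 + n$)
$g{\left(m \right)} = 4 m^{2}$ ($g{\left(m \right)} = 2 m 2 m = 4 m^{2}$)
$\sqrt{\left(s{\left(6 \right)} + \left(5 + 2\right)\right) 2 + g{\left(-11 \right)}} = \sqrt{\left(\left(9 + 6\right) + \left(5 + 2\right)\right) 2 + 4 \left(-11\right)^{2}} = \sqrt{\left(15 + 7\right) 2 + 4 \cdot 121} = \sqrt{22 \cdot 2 + 484} = \sqrt{44 + 484} = \sqrt{528} = 4 \sqrt{33}$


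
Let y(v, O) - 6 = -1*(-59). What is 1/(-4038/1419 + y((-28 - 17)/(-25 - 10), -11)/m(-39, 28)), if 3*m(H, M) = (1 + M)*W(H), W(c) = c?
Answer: -13717/41399 ≈ -0.33134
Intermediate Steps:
y(v, O) = 65 (y(v, O) = 6 - 1*(-59) = 6 + 59 = 65)
m(H, M) = H*(1 + M)/3 (m(H, M) = ((1 + M)*H)/3 = (H*(1 + M))/3 = H*(1 + M)/3)
1/(-4038/1419 + y((-28 - 17)/(-25 - 10), -11)/m(-39, 28)) = 1/(-4038/1419 + 65/(((1/3)*(-39)*(1 + 28)))) = 1/(-4038*1/1419 + 65/(((1/3)*(-39)*29))) = 1/(-1346/473 + 65/(-377)) = 1/(-1346/473 + 65*(-1/377)) = 1/(-1346/473 - 5/29) = 1/(-41399/13717) = -13717/41399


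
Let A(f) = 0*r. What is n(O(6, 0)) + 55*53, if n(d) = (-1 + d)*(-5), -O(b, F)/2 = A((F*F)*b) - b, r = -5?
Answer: 2860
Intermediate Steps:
A(f) = 0 (A(f) = 0*(-5) = 0)
O(b, F) = 2*b (O(b, F) = -2*(0 - b) = -(-2)*b = 2*b)
n(d) = 5 - 5*d
n(O(6, 0)) + 55*53 = (5 - 10*6) + 55*53 = (5 - 5*12) + 2915 = (5 - 60) + 2915 = -55 + 2915 = 2860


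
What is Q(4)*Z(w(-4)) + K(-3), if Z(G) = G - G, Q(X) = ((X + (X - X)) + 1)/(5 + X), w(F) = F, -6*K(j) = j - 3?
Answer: 1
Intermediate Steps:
K(j) = ½ - j/6 (K(j) = -(j - 3)/6 = -(-3 + j)/6 = ½ - j/6)
Q(X) = (1 + X)/(5 + X) (Q(X) = ((X + 0) + 1)/(5 + X) = (X + 1)/(5 + X) = (1 + X)/(5 + X))
Z(G) = 0
Q(4)*Z(w(-4)) + K(-3) = ((1 + 4)/(5 + 4))*0 + (½ - ⅙*(-3)) = (5/9)*0 + (½ + ½) = ((⅑)*5)*0 + 1 = (5/9)*0 + 1 = 0 + 1 = 1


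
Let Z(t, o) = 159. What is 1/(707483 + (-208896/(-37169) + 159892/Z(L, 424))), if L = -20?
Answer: 5909871/4187109504905 ≈ 1.4114e-6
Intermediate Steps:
1/(707483 + (-208896/(-37169) + 159892/Z(L, 424))) = 1/(707483 + (-208896/(-37169) + 159892/159)) = 1/(707483 + (-208896*(-1/37169) + 159892*(1/159))) = 1/(707483 + (208896/37169 + 159892/159)) = 1/(707483 + 5976240212/5909871) = 1/(4187109504905/5909871) = 5909871/4187109504905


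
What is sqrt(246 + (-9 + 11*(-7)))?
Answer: 4*sqrt(10) ≈ 12.649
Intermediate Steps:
sqrt(246 + (-9 + 11*(-7))) = sqrt(246 + (-9 - 77)) = sqrt(246 - 86) = sqrt(160) = 4*sqrt(10)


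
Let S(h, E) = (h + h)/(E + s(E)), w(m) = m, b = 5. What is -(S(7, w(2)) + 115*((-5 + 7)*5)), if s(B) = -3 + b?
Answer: -2307/2 ≈ -1153.5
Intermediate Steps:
s(B) = 2 (s(B) = -3 + 5 = 2)
S(h, E) = 2*h/(2 + E) (S(h, E) = (h + h)/(E + 2) = (2*h)/(2 + E) = 2*h/(2 + E))
-(S(7, w(2)) + 115*((-5 + 7)*5)) = -(2*7/(2 + 2) + 115*((-5 + 7)*5)) = -(2*7/4 + 115*(2*5)) = -(2*7*(¼) + 115*10) = -(7/2 + 1150) = -1*2307/2 = -2307/2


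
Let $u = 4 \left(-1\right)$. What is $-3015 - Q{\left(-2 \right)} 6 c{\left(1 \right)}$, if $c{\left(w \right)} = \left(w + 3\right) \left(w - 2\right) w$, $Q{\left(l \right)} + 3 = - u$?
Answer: $-2991$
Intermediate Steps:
$u = -4$
$Q{\left(l \right)} = 1$ ($Q{\left(l \right)} = -3 - -4 = -3 + 4 = 1$)
$c{\left(w \right)} = w \left(-2 + w\right) \left(3 + w\right)$ ($c{\left(w \right)} = \left(3 + w\right) \left(-2 + w\right) w = \left(-2 + w\right) \left(3 + w\right) w = w \left(-2 + w\right) \left(3 + w\right)$)
$-3015 - Q{\left(-2 \right)} 6 c{\left(1 \right)} = -3015 - 1 \cdot 6 \cdot 1 \left(-6 + 1 + 1^{2}\right) = -3015 - 6 \cdot 1 \left(-6 + 1 + 1\right) = -3015 - 6 \cdot 1 \left(-4\right) = -3015 - 6 \left(-4\right) = -3015 - -24 = -3015 + 24 = -2991$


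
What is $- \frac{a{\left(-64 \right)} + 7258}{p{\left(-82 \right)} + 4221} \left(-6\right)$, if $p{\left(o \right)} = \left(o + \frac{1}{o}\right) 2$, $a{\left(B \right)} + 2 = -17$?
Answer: $\frac{890397}{83168} \approx 10.706$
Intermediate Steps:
$a{\left(B \right)} = -19$ ($a{\left(B \right)} = -2 - 17 = -19$)
$p{\left(o \right)} = 2 o + \frac{2}{o}$
$- \frac{a{\left(-64 \right)} + 7258}{p{\left(-82 \right)} + 4221} \left(-6\right) = - \frac{-19 + 7258}{\left(2 \left(-82\right) + \frac{2}{-82}\right) + 4221} \left(-6\right) = - \frac{7239}{\left(-164 + 2 \left(- \frac{1}{82}\right)\right) + 4221} \left(-6\right) = - \frac{7239}{\left(-164 - \frac{1}{41}\right) + 4221} \left(-6\right) = - \frac{7239}{- \frac{6725}{41} + 4221} \left(-6\right) = - \frac{7239}{\frac{166336}{41}} \left(-6\right) = - \frac{7239 \cdot 41}{166336} \left(-6\right) = \left(-1\right) \frac{296799}{166336} \left(-6\right) = \left(- \frac{296799}{166336}\right) \left(-6\right) = \frac{890397}{83168}$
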